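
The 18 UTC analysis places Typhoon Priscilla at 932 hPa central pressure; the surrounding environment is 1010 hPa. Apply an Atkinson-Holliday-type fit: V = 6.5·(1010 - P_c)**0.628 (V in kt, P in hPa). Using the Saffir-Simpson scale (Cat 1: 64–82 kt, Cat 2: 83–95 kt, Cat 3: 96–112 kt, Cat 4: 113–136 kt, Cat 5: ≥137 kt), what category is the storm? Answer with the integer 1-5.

ΔP = 1010 − 932 = 78 hPa.
V ≈ 6.5 × 78^0.628 = 6.5 × 15.43 ≈ 100 kt.
100 kt falls in the Category 3 band.

3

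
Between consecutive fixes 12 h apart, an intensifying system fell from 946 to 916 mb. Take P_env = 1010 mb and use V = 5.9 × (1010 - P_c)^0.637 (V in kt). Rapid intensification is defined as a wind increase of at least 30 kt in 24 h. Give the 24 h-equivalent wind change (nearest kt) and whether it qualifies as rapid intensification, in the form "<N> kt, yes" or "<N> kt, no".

V₁: ΔP = 64, V ≈ 5.9 × 64^0.637 ≈ 83.44 kt.
V₂: ΔP = 94, V ≈ 5.9 × 94^0.637 ≈ 106.59 kt.
ΔV over 12 h = 23.15 kt → 24 h equivalent = 23.15 × 24/12 ≈ 46.30 kt.
46 kt ≥ 30 kt ⇒ rapid intensification.

46 kt, yes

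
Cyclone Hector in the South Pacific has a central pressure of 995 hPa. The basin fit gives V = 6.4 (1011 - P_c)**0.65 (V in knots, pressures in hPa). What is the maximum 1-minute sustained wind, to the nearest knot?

39 kt

ΔP = 1011 − 995 = 16 hPa.
16^0.65 ≈ 6.063.
V ≈ 6.4 × 6.063 ≈ 38.8 kt.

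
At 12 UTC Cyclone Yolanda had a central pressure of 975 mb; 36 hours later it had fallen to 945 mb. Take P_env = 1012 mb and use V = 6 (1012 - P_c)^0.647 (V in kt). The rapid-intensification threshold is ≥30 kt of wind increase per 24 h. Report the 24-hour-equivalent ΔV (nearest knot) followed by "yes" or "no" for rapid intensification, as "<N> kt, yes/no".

V₁: ΔP = 37, V ≈ 6 × 37^0.647 ≈ 62.06 kt.
V₂: ΔP = 67, V ≈ 6 × 67^0.647 ≈ 91.12 kt.
ΔV over 36 h = 29.06 kt → 24 h equivalent = 29.06 × 24/36 ≈ 19.37 kt.
19 kt < 30 kt ⇒ not rapid intensification.

19 kt, no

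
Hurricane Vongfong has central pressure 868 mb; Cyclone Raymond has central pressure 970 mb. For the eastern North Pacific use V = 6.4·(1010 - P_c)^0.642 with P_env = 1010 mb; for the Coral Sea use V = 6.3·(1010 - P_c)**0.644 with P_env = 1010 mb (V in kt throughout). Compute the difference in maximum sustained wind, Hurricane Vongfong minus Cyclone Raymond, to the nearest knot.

Hurricane Vongfong: ΔP = 142; V ≈ 6.4 × 142^0.642 ≈ 154.15 kt.
Cyclone Raymond: ΔP = 40; V ≈ 6.3 × 40^0.644 ≈ 67.77 kt.
Difference ≈ 154.15 − 67.77 = 86.38 → 86 kt.

86 kt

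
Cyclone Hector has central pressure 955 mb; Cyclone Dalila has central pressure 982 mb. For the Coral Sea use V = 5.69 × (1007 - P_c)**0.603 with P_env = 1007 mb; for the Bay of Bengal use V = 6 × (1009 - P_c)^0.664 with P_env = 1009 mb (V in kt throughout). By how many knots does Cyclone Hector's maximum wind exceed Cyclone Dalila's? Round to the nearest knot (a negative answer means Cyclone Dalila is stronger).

8 kt

Cyclone Hector: ΔP = 52; V ≈ 5.69 × 52^0.603 ≈ 61.64 kt.
Cyclone Dalila: ΔP = 27; V ≈ 6 × 27^0.664 ≈ 53.53 kt.
Difference ≈ 61.64 − 53.53 = 8.11 → 8 kt.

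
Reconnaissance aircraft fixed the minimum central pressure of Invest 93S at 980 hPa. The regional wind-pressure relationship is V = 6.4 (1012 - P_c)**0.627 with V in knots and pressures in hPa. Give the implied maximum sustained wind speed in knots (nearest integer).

56 kt

ΔP = 1012 − 980 = 32 hPa.
32^0.627 ≈ 8.785.
V ≈ 6.4 × 8.785 ≈ 56.2 kt.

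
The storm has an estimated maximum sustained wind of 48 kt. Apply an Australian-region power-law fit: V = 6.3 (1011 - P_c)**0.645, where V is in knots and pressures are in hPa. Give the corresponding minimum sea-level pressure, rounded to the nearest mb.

ΔP = (V / 6.3)^(1/0.645) = (48/6.3)^1.550.
48/6.3 = 7.619; 7.619^1.550 ≈ 23.30 mb.
P_c = 1011 − 23.30 = 987.70 ≈ 988 mb.

988 mb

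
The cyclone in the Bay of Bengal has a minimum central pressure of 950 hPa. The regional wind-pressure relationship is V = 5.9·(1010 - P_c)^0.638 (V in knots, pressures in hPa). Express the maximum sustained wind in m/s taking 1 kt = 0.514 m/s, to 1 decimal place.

41.3 m/s

ΔP = 1010 − 950 = 60 hPa.
V ≈ 5.9 × 60^0.638 = 5.9 × 13.629 ≈ 80.410 kt.
80.410 × 0.514 ≈ 41.33 m/s → 41.3 m/s.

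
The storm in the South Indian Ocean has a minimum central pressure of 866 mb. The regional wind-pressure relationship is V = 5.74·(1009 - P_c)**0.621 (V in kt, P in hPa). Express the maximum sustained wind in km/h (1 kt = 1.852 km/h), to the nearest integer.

ΔP = 1009 − 866 = 143 mb.
V ≈ 5.74 × 143^0.621 = 5.74 × 21.800 ≈ 125.134 kt.
125.134 × 1.852 ≈ 231.75 km/h → 232 km/h.

232 km/h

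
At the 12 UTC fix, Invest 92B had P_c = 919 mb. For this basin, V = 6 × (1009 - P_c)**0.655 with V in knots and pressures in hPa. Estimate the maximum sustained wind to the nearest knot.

ΔP = 1009 − 919 = 90 mb.
90^0.655 ≈ 19.056.
V ≈ 6 × 19.056 ≈ 114.3 kt.

114 kt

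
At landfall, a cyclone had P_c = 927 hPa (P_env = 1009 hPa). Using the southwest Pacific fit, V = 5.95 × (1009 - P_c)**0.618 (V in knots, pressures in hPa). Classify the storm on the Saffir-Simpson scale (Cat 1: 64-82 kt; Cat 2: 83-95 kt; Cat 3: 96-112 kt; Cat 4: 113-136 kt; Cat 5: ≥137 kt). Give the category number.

2

ΔP = 1009 − 927 = 82 hPa.
V ≈ 5.95 × 82^0.618 = 5.95 × 15.23 ≈ 91 kt.
91 kt falls in the Category 2 band.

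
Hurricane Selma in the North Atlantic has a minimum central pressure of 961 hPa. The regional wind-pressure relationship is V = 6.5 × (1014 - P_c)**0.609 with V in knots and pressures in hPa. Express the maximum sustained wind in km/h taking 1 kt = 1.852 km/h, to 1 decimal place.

ΔP = 1014 − 961 = 53 hPa.
V ≈ 6.5 × 53^0.609 = 6.5 × 11.222 ≈ 72.945 kt.
72.945 × 1.852 ≈ 135.09 km/h → 135.1 km/h.

135.1 km/h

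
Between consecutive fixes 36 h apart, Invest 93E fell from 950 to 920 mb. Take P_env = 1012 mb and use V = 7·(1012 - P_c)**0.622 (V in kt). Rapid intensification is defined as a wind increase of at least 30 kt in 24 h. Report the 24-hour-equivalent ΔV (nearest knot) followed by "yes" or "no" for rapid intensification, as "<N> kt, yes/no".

17 kt, no

V₁: ΔP = 62, V ≈ 7 × 62^0.622 ≈ 91.19 kt.
V₂: ΔP = 92, V ≈ 7 × 92^0.622 ≈ 116.57 kt.
ΔV over 36 h = 25.38 kt → 24 h equivalent = 25.38 × 24/36 ≈ 16.92 kt.
17 kt < 30 kt ⇒ not rapid intensification.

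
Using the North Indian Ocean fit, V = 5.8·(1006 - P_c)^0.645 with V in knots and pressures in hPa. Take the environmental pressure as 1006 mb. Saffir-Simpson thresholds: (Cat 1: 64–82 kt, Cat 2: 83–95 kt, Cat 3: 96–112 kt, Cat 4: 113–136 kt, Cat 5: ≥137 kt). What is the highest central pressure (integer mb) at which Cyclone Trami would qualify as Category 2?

Category 2 begins at V = 83 kt.
Required ΔP = (83/5.8)^(1/0.645) = 14.310^1.550 ≈ 61.90 mb.
P_c ≤ 1006 − 61.90 = 944.10, so the highest integer P_c is 944 mb.

944 mb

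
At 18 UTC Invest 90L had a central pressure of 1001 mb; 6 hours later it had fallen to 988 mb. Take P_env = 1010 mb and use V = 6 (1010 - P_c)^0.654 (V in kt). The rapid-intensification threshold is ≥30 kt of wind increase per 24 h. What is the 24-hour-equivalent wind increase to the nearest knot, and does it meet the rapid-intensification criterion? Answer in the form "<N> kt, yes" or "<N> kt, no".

80 kt, yes

V₁: ΔP = 9, V ≈ 6 × 9^0.654 ≈ 25.25 kt.
V₂: ΔP = 22, V ≈ 6 × 22^0.654 ≈ 45.30 kt.
ΔV over 6 h = 20.05 kt → 24 h equivalent = 20.05 × 24/6 ≈ 80.20 kt.
80 kt ≥ 30 kt ⇒ rapid intensification.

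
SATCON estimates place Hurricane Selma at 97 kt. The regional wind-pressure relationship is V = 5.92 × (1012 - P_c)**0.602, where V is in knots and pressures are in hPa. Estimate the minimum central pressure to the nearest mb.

908 mb

ΔP = (V / 5.92)^(1/0.602) = (97/5.92)^1.661.
97/5.92 = 16.385; 16.385^1.661 ≈ 104.08 mb.
P_c = 1012 − 104.08 = 907.92 ≈ 908 mb.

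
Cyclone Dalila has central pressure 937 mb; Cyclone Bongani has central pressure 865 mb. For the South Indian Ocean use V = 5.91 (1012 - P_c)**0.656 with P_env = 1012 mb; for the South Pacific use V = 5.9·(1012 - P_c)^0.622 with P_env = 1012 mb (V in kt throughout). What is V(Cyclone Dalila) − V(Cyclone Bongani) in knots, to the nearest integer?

Cyclone Dalila: ΔP = 75; V ≈ 5.91 × 75^0.656 ≈ 100.38 kt.
Cyclone Bongani: ΔP = 147; V ≈ 5.9 × 147^0.622 ≈ 131.50 kt.
Difference ≈ 100.38 − 131.50 = -31.12 → -31 kt.

-31 kt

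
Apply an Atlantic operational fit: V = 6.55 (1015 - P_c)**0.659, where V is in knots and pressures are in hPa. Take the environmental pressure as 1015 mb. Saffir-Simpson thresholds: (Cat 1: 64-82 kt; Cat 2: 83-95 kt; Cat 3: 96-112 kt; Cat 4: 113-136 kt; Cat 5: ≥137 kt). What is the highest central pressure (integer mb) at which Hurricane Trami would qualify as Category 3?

Category 3 begins at V = 96 kt.
Required ΔP = (96/6.55)^(1/0.659) = 14.656^1.517 ≈ 58.80 mb.
P_c ≤ 1015 − 58.80 = 956.20, so the highest integer P_c is 956 mb.

956 mb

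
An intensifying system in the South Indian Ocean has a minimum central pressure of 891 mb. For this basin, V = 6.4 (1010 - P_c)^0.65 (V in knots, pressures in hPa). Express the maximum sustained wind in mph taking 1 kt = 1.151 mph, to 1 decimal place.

164.6 mph

ΔP = 1010 − 891 = 119 mb.
V ≈ 6.4 × 119^0.65 = 6.4 × 22.341 ≈ 142.983 kt.
142.983 × 1.151 ≈ 164.57 mph → 164.6 mph.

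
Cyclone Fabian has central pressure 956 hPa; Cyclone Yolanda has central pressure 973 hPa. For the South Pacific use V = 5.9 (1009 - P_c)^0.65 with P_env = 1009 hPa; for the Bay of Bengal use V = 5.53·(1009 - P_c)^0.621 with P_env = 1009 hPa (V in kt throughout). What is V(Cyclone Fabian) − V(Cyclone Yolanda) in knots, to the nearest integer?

Cyclone Fabian: ΔP = 53; V ≈ 5.9 × 53^0.65 ≈ 77.92 kt.
Cyclone Yolanda: ΔP = 36; V ≈ 5.53 × 36^0.621 ≈ 51.19 kt.
Difference ≈ 77.92 − 51.19 = 26.73 → 27 kt.

27 kt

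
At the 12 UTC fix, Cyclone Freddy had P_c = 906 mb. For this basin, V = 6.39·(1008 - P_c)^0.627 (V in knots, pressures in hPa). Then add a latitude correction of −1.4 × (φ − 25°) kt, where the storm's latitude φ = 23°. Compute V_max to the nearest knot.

119 kt

ΔP = 1008 − 906 = 102 mb.
102^0.627 ≈ 18.172.
V ≈ 6.39 × 18.172 ≈ 116.1 kt.
Latitude correction: −1.4 × (23 − 25) = 2.8 kt.
Corrected V ≈ 118.9 kt → 119 kt.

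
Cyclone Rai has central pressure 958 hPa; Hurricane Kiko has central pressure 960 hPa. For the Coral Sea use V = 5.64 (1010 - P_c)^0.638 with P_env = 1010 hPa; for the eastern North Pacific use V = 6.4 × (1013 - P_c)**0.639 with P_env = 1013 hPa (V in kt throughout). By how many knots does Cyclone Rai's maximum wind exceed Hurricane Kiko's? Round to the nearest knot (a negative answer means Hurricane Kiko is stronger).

-11 kt

Cyclone Rai: ΔP = 52; V ≈ 5.64 × 52^0.638 ≈ 70.16 kt.
Hurricane Kiko: ΔP = 53; V ≈ 6.4 × 53^0.639 ≈ 80.91 kt.
Difference ≈ 70.16 − 80.91 = -10.75 → -11 kt.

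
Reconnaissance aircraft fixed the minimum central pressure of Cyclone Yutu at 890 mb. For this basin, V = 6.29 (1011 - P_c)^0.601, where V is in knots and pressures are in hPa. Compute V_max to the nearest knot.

112 kt

ΔP = 1011 − 890 = 121 mb.
121^0.601 ≈ 17.855.
V ≈ 6.29 × 17.855 ≈ 112.3 kt.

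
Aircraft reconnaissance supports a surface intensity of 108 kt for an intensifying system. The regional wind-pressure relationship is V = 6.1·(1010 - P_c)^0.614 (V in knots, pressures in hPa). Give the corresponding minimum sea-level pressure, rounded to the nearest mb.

902 mb

ΔP = (V / 6.1)^(1/0.614) = (108/6.1)^1.629.
108/6.1 = 17.705; 17.705^1.629 ≈ 107.83 mb.
P_c = 1010 − 107.83 = 902.17 ≈ 902 mb.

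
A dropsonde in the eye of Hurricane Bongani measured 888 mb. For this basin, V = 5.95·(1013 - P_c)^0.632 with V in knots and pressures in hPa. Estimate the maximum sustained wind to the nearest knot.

ΔP = 1013 − 888 = 125 mb.
125^0.632 ≈ 21.147.
V ≈ 5.95 × 21.147 ≈ 125.8 kt.

126 kt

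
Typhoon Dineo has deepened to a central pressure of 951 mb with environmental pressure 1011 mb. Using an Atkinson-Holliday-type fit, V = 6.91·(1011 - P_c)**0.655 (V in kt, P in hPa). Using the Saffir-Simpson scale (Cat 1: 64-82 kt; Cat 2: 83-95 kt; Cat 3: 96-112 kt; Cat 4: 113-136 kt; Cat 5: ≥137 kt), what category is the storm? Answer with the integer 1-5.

3

ΔP = 1011 − 951 = 60 mb.
V ≈ 6.91 × 60^0.655 = 6.91 × 14.61 ≈ 101 kt.
101 kt falls in the Category 3 band.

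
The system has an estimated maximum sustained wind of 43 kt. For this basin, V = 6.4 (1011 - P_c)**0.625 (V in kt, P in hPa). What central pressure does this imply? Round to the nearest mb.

990 mb

ΔP = (V / 6.4)^(1/0.625) = (43/6.4)^1.600.
43/6.4 = 6.719; 6.719^1.600 ≈ 21.07 mb.
P_c = 1011 − 21.07 = 989.93 ≈ 990 mb.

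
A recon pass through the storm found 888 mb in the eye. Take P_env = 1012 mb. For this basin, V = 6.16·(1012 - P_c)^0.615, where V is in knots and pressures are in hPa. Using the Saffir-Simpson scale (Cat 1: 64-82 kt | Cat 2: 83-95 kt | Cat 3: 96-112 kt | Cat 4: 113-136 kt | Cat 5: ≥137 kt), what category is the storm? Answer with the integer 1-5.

ΔP = 1012 − 888 = 124 mb.
V ≈ 6.16 × 124^0.615 = 6.16 × 19.38 ≈ 119 kt.
119 kt falls in the Category 4 band.

4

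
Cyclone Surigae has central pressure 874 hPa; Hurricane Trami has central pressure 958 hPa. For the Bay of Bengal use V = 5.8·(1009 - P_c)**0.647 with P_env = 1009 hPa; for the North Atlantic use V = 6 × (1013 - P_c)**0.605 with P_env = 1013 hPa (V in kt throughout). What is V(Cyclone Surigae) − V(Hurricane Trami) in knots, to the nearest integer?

71 kt

Cyclone Surigae: ΔP = 135; V ≈ 5.8 × 135^0.647 ≈ 138.60 kt.
Hurricane Trami: ΔP = 55; V ≈ 6 × 55^0.605 ≈ 67.78 kt.
Difference ≈ 138.60 − 67.78 = 70.82 → 71 kt.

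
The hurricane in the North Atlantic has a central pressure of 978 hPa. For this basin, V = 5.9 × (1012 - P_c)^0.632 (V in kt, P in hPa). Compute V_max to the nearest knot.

ΔP = 1012 − 978 = 34 hPa.
34^0.632 ≈ 9.287.
V ≈ 5.9 × 9.287 ≈ 54.8 kt.

55 kt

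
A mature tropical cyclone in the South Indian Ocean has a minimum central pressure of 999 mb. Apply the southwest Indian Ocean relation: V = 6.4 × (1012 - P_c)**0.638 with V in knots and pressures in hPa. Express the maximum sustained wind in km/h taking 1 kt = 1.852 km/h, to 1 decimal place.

60.9 km/h

ΔP = 1012 − 999 = 13 mb.
V ≈ 6.4 × 13^0.638 = 6.4 × 5.137 ≈ 32.876 kt.
32.876 × 1.852 ≈ 60.89 km/h → 60.9 km/h.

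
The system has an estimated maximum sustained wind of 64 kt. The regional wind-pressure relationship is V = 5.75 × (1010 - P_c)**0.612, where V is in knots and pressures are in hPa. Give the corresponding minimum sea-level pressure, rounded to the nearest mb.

959 mb

ΔP = (V / 5.75)^(1/0.612) = (64/5.75)^1.634.
64/5.75 = 11.130; 11.130^1.634 ≈ 51.28 mb.
P_c = 1010 − 51.28 = 958.72 ≈ 959 mb.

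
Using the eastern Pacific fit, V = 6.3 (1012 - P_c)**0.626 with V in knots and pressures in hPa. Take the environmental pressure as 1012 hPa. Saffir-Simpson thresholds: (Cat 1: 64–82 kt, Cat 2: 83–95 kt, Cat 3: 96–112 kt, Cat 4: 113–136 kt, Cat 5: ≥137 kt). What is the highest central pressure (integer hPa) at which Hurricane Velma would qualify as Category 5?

Category 5 begins at V = 137 kt.
Required ΔP = (137/6.3)^(1/0.626) = 21.746^1.597 ≈ 136.90 hPa.
P_c ≤ 1012 − 136.90 = 875.10, so the highest integer P_c is 875 hPa.

875 hPa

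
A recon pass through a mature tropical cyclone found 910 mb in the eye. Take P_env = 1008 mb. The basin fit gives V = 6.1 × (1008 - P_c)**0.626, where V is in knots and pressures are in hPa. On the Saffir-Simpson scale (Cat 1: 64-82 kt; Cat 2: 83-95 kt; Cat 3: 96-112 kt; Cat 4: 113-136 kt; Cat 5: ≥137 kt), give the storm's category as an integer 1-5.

ΔP = 1008 − 910 = 98 mb.
V ≈ 6.1 × 98^0.626 = 6.1 × 17.64 ≈ 108 kt.
108 kt falls in the Category 3 band.

3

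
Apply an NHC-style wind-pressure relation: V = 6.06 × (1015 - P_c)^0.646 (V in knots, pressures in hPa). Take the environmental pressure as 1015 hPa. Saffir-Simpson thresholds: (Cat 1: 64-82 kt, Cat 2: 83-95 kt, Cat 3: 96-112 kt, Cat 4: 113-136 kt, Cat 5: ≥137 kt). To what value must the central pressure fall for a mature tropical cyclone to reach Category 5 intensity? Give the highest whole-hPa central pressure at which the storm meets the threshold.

890 hPa

Category 5 begins at V = 137 kt.
Required ΔP = (137/6.06)^(1/0.646) = 22.607^1.548 ≈ 124.84 hPa.
P_c ≤ 1015 − 124.84 = 890.16, so the highest integer P_c is 890 hPa.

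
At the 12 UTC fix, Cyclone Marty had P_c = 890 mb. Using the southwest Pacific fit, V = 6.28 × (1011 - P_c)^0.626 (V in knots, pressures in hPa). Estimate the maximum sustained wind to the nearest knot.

126 kt

ΔP = 1011 − 890 = 121 mb.
121^0.626 ≈ 20.129.
V ≈ 6.28 × 20.129 ≈ 126.4 kt.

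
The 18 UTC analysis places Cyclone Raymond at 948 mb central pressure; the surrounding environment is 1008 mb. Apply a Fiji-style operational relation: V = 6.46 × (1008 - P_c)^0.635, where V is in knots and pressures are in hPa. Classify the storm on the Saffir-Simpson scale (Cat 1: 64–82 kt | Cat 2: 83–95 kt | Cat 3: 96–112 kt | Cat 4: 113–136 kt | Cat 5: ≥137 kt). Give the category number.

ΔP = 1008 − 948 = 60 mb.
V ≈ 6.46 × 60^0.635 = 6.46 × 13.46 ≈ 87 kt.
87 kt falls in the Category 2 band.

2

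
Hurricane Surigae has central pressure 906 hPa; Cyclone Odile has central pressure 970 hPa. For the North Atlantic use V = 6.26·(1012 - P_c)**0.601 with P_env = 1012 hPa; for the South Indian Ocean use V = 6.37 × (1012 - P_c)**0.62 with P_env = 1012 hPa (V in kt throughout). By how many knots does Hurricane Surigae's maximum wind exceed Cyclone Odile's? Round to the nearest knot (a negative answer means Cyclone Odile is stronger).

39 kt

Hurricane Surigae: ΔP = 106; V ≈ 6.26 × 106^0.601 ≈ 103.22 kt.
Cyclone Odile: ΔP = 42; V ≈ 6.37 × 42^0.62 ≈ 64.65 kt.
Difference ≈ 103.22 − 64.65 = 38.57 → 39 kt.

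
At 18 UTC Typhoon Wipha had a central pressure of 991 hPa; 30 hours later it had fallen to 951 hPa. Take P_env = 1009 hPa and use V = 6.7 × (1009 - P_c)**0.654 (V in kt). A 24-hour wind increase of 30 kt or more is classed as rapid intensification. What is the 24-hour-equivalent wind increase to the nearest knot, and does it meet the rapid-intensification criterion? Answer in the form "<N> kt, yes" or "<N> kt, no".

41 kt, yes

V₁: ΔP = 18, V ≈ 6.7 × 18^0.654 ≈ 44.36 kt.
V₂: ΔP = 58, V ≈ 6.7 × 58^0.654 ≈ 95.36 kt.
ΔV over 30 h = 51.00 kt → 24 h equivalent = 51.00 × 24/30 ≈ 40.80 kt.
41 kt ≥ 30 kt ⇒ rapid intensification.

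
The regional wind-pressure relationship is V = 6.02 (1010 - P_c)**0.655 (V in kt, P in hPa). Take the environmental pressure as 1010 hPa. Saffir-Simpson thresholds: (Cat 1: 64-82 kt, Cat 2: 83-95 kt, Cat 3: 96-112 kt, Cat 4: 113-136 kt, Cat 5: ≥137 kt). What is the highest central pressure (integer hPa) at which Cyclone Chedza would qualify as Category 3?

Category 3 begins at V = 96 kt.
Required ΔP = (96/6.02)^(1/0.655) = 15.947^1.527 ≈ 68.57 hPa.
P_c ≤ 1010 − 68.57 = 941.43, so the highest integer P_c is 941 hPa.

941 hPa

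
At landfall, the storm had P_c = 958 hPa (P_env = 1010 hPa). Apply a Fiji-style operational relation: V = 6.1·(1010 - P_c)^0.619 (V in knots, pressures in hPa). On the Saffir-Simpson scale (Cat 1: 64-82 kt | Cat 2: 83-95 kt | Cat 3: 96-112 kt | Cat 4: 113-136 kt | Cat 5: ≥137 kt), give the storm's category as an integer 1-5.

1

ΔP = 1010 − 958 = 52 hPa.
V ≈ 6.1 × 52^0.619 = 6.1 × 11.54 ≈ 70 kt.
70 kt falls in the Category 1 band.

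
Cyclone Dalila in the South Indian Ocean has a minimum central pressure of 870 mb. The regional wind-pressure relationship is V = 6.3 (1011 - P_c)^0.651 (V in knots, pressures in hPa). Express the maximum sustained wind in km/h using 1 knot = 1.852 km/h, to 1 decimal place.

292.5 km/h

ΔP = 1011 − 870 = 141 mb.
V ≈ 6.3 × 141^0.651 = 6.3 × 25.069 ≈ 157.936 kt.
157.936 × 1.852 ≈ 292.50 km/h → 292.5 km/h.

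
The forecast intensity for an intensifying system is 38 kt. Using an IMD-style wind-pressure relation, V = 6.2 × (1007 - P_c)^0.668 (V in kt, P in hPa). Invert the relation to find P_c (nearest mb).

992 mb

ΔP = (V / 6.2)^(1/0.668) = (38/6.2)^1.497.
38/6.2 = 6.129; 6.129^1.497 ≈ 15.09 mb.
P_c = 1007 − 15.09 = 991.91 ≈ 992 mb.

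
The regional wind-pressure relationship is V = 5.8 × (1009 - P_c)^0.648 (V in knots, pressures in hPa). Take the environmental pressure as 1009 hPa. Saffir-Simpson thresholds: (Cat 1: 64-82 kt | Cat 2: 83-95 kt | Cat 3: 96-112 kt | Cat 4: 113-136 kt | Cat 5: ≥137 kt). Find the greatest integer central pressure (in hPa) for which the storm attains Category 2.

Category 2 begins at V = 83 kt.
Required ΔP = (83/5.8)^(1/0.648) = 14.310^1.543 ≈ 60.73 hPa.
P_c ≤ 1009 − 60.73 = 948.27, so the highest integer P_c is 948 hPa.

948 hPa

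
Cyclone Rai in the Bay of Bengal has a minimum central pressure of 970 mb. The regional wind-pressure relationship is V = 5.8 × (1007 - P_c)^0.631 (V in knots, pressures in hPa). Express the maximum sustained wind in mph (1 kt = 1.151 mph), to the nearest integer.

ΔP = 1007 − 970 = 37 mb.
V ≈ 5.8 × 37^0.631 = 5.8 × 9.762 ≈ 56.619 kt.
56.619 × 1.151 ≈ 65.17 mph → 65 mph.

65 mph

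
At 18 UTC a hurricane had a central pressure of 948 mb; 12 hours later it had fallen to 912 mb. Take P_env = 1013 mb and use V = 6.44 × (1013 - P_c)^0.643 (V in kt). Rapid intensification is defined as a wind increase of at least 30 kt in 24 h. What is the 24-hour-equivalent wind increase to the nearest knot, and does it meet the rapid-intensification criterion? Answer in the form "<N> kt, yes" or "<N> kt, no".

V₁: ΔP = 65, V ≈ 6.44 × 65^0.643 ≈ 94.32 kt.
V₂: ΔP = 101, V ≈ 6.44 × 101^0.643 ≈ 125.22 kt.
ΔV over 12 h = 30.90 kt → 24 h equivalent = 30.90 × 24/12 ≈ 61.80 kt.
62 kt ≥ 30 kt ⇒ rapid intensification.

62 kt, yes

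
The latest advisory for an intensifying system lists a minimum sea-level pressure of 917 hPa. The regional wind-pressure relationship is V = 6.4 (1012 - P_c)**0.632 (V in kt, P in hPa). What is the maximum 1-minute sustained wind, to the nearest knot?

ΔP = 1012 − 917 = 95 hPa.
95^0.632 ≈ 17.780.
V ≈ 6.4 × 17.780 ≈ 113.8 kt.

114 kt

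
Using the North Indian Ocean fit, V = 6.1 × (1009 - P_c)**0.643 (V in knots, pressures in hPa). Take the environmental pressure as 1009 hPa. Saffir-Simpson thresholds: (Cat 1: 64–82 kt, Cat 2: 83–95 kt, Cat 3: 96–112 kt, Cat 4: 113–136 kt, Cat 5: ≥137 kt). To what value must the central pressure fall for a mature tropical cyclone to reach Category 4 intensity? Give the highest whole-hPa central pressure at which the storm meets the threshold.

915 hPa

Category 4 begins at V = 113 kt.
Required ΔP = (113/6.1)^(1/0.643) = 18.525^1.555 ≈ 93.67 hPa.
P_c ≤ 1009 − 93.67 = 915.33, so the highest integer P_c is 915 hPa.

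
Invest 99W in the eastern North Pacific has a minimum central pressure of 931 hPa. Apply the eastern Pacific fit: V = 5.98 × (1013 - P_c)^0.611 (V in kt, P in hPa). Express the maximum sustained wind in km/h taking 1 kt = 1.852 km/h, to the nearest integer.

ΔP = 1013 − 931 = 82 hPa.
V ≈ 5.98 × 82^0.611 = 5.98 × 14.769 ≈ 88.316 kt.
88.316 × 1.852 ≈ 163.56 km/h → 164 km/h.

164 km/h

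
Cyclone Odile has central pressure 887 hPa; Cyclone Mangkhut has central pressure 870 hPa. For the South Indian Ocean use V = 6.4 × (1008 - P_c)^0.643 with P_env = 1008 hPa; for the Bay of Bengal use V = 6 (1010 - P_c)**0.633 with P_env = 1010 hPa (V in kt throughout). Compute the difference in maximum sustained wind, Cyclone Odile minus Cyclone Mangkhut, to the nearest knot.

3 kt

Cyclone Odile: ΔP = 121; V ≈ 6.4 × 121^0.643 ≈ 139.77 kt.
Cyclone Mangkhut: ΔP = 140; V ≈ 6 × 140^0.633 ≈ 136.98 kt.
Difference ≈ 139.77 − 136.98 = 2.79 → 3 kt.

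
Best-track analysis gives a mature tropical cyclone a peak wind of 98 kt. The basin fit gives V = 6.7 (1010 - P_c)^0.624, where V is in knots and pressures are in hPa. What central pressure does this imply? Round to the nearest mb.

936 mb

ΔP = (V / 6.7)^(1/0.624) = (98/6.7)^1.603.
98/6.7 = 14.627; 14.627^1.603 ≈ 73.66 mb.
P_c = 1010 − 73.66 = 936.34 ≈ 936 mb.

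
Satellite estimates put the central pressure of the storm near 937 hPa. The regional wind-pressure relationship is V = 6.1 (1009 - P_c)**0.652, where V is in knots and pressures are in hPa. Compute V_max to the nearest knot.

99 kt

ΔP = 1009 − 937 = 72 hPa.
72^0.652 ≈ 16.255.
V ≈ 6.1 × 16.255 ≈ 99.2 kt.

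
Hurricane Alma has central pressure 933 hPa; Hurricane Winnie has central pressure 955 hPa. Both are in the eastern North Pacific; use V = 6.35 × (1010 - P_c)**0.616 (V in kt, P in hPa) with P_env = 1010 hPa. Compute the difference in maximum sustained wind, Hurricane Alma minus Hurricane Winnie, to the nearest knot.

Hurricane Alma: ΔP = 77; V ≈ 6.35 × 77^0.616 ≈ 92.23 kt.
Hurricane Winnie: ΔP = 55; V ≈ 6.35 × 55^0.616 ≈ 74.96 kt.
Difference ≈ 92.23 − 74.96 = 17.27 → 17 kt.

17 kt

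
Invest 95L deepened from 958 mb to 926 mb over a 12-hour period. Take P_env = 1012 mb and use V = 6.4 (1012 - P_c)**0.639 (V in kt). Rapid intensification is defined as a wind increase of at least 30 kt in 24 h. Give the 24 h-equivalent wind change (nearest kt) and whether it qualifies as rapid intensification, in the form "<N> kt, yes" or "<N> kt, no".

V₁: ΔP = 54, V ≈ 6.4 × 54^0.639 ≈ 81.88 kt.
V₂: ΔP = 86, V ≈ 6.4 × 86^0.639 ≈ 110.24 kt.
ΔV over 12 h = 28.36 kt → 24 h equivalent = 28.36 × 24/12 ≈ 56.72 kt.
57 kt ≥ 30 kt ⇒ rapid intensification.

57 kt, yes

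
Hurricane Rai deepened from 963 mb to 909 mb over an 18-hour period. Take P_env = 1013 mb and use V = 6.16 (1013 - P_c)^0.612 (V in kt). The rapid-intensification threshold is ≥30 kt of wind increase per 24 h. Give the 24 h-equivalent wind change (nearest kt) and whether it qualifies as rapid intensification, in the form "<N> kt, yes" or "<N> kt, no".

V₁: ΔP = 50, V ≈ 6.16 × 50^0.612 ≈ 67.51 kt.
V₂: ΔP = 104, V ≈ 6.16 × 104^0.612 ≈ 105.68 kt.
ΔV over 18 h = 38.17 kt → 24 h equivalent = 38.17 × 24/18 ≈ 50.89 kt.
51 kt ≥ 30 kt ⇒ rapid intensification.

51 kt, yes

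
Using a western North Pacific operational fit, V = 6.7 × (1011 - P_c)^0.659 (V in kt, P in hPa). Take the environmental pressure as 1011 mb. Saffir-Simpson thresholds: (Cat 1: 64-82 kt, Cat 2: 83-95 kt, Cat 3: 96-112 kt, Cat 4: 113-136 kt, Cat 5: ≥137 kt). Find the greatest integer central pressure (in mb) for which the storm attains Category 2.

Category 2 begins at V = 83 kt.
Required ΔP = (83/6.7)^(1/0.659) = 12.388^1.517 ≈ 45.56 mb.
P_c ≤ 1011 − 45.56 = 965.44, so the highest integer P_c is 965 mb.

965 mb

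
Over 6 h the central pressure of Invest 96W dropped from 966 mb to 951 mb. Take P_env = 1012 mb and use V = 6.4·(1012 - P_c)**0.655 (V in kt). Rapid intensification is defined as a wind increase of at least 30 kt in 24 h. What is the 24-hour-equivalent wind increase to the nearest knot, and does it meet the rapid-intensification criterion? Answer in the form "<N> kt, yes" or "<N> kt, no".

64 kt, yes

V₁: ΔP = 46, V ≈ 6.4 × 46^0.655 ≈ 78.58 kt.
V₂: ΔP = 61, V ≈ 6.4 × 61^0.655 ≈ 94.53 kt.
ΔV over 6 h = 15.95 kt → 24 h equivalent = 15.95 × 24/6 ≈ 63.80 kt.
64 kt ≥ 30 kt ⇒ rapid intensification.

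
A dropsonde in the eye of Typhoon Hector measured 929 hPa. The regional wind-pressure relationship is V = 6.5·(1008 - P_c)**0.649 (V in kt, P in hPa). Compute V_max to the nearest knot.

ΔP = 1008 − 929 = 79 hPa.
79^0.649 ≈ 17.044.
V ≈ 6.5 × 17.044 ≈ 110.8 kt.

111 kt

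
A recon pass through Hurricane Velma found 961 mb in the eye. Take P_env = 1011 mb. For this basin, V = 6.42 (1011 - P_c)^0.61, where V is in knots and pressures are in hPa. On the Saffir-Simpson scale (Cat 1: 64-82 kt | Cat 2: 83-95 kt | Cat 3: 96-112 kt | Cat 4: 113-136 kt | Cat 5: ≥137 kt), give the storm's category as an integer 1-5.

ΔP = 1011 − 961 = 50 mb.
V ≈ 6.42 × 50^0.61 = 6.42 × 10.87 ≈ 70 kt.
70 kt falls in the Category 1 band.

1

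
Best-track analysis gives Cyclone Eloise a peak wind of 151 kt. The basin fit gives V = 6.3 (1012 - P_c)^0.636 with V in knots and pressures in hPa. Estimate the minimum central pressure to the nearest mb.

864 mb

ΔP = (V / 6.3)^(1/0.636) = (151/6.3)^1.572.
151/6.3 = 23.968; 23.968^1.572 ≈ 147.65 mb.
P_c = 1012 − 147.65 = 864.35 ≈ 864 mb.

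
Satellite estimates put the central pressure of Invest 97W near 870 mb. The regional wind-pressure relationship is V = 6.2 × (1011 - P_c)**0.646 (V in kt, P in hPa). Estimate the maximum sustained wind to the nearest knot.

ΔP = 1011 − 870 = 141 mb.
141^0.646 ≈ 24.457.
V ≈ 6.2 × 24.457 ≈ 151.6 kt.

152 kt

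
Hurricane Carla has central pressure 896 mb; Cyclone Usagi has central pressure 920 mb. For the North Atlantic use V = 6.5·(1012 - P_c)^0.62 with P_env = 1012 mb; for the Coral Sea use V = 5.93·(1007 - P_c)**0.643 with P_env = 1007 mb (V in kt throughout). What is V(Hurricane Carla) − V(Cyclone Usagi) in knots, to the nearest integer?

Hurricane Carla: ΔP = 116; V ≈ 6.5 × 116^0.62 ≈ 123.84 kt.
Cyclone Usagi: ΔP = 87; V ≈ 5.93 × 87^0.643 ≈ 104.75 kt.
Difference ≈ 123.84 − 104.75 = 19.09 → 19 kt.

19 kt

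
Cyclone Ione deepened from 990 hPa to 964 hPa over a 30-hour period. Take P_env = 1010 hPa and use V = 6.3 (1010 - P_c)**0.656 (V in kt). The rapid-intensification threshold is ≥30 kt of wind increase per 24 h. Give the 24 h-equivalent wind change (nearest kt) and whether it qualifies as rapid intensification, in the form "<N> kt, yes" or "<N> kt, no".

V₁: ΔP = 20, V ≈ 6.3 × 20^0.656 ≈ 44.96 kt.
V₂: ΔP = 46, V ≈ 6.3 × 46^0.656 ≈ 77.64 kt.
ΔV over 30 h = 32.68 kt → 24 h equivalent = 32.68 × 24/30 ≈ 26.14 kt.
26 kt < 30 kt ⇒ not rapid intensification.

26 kt, no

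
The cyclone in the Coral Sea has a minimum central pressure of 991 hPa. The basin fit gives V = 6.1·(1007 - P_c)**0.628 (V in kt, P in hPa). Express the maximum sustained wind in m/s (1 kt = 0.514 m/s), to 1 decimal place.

17.9 m/s

ΔP = 1007 − 991 = 16 hPa.
V ≈ 6.1 × 16^0.628 = 6.1 × 5.704 ≈ 34.795 kt.
34.795 × 0.514 ≈ 17.88 m/s → 17.9 m/s.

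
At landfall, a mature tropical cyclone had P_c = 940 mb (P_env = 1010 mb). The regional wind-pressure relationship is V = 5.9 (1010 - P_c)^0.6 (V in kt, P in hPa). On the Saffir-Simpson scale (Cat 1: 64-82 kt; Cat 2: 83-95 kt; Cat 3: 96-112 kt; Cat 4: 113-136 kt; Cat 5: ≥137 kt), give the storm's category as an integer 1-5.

ΔP = 1010 − 940 = 70 mb.
V ≈ 5.9 × 70^0.6 = 5.9 × 12.80 ≈ 75 kt.
75 kt falls in the Category 1 band.

1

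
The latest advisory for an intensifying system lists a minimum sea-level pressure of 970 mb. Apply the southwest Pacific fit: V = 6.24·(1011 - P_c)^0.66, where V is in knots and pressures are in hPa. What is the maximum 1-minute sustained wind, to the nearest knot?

ΔP = 1011 − 970 = 41 mb.
41^0.66 ≈ 11.599.
V ≈ 6.24 × 11.599 ≈ 72.4 kt.

72 kt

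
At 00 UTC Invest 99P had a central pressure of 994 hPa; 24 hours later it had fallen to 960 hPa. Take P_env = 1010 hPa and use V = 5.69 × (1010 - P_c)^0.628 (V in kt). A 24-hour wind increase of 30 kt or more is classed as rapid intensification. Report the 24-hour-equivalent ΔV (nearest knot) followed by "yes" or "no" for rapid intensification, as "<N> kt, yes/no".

34 kt, yes

V₁: ΔP = 16, V ≈ 5.69 × 16^0.628 ≈ 32.46 kt.
V₂: ΔP = 50, V ≈ 5.69 × 50^0.628 ≈ 66.38 kt.
ΔV over 24 h = 33.92 kt → 24 h equivalent = 33.92 × 24/24 ≈ 33.92 kt.
34 kt ≥ 30 kt ⇒ rapid intensification.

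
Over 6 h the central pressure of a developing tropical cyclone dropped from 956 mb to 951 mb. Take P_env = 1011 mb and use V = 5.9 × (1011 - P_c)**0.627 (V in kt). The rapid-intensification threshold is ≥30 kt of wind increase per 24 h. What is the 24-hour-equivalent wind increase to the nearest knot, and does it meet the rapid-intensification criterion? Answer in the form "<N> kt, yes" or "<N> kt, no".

V₁: ΔP = 55, V ≈ 5.9 × 55^0.627 ≈ 72.79 kt.
V₂: ΔP = 60, V ≈ 5.9 × 60^0.627 ≈ 76.87 kt.
ΔV over 6 h = 4.08 kt → 24 h equivalent = 4.08 × 24/6 ≈ 16.32 kt.
16 kt < 30 kt ⇒ not rapid intensification.

16 kt, no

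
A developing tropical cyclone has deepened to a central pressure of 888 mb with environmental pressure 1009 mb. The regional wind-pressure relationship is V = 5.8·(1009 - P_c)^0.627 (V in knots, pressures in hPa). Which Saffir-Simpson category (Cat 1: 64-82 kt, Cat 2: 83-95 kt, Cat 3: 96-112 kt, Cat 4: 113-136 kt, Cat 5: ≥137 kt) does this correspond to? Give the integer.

4

ΔP = 1009 − 888 = 121 mb.
V ≈ 5.8 × 121^0.627 = 5.8 × 20.23 ≈ 117 kt.
117 kt falls in the Category 4 band.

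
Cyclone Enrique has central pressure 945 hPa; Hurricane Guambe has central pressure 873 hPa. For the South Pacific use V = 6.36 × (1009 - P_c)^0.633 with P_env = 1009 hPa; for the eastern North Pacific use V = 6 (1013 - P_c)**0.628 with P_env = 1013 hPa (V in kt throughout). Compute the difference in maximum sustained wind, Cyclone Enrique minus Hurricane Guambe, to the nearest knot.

-45 kt

Cyclone Enrique: ΔP = 64; V ≈ 6.36 × 64^0.633 ≈ 88.46 kt.
Hurricane Guambe: ΔP = 140; V ≈ 6 × 140^0.628 ≈ 133.63 kt.
Difference ≈ 88.46 − 133.63 = -45.17 → -45 kt.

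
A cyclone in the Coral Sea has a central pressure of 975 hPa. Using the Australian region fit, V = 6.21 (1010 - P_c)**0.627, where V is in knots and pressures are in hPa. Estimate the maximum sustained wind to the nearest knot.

58 kt

ΔP = 1010 − 975 = 35 hPa.
35^0.627 ≈ 9.292.
V ≈ 6.21 × 9.292 ≈ 57.7 kt.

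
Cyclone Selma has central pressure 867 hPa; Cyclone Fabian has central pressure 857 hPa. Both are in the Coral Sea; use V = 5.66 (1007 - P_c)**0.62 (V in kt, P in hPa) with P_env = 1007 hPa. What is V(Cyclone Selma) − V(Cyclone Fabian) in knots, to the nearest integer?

-5 kt

Cyclone Selma: ΔP = 140; V ≈ 5.66 × 140^0.62 ≈ 121.18 kt.
Cyclone Fabian: ΔP = 150; V ≈ 5.66 × 150^0.62 ≈ 126.47 kt.
Difference ≈ 121.18 − 126.47 = -5.29 → -5 kt.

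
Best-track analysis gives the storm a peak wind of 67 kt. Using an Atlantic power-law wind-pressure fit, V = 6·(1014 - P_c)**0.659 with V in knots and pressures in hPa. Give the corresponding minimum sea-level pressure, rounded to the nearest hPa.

ΔP = (V / 6)^(1/0.659) = (67/6)^1.517.
67/6 = 11.167; 11.167^1.517 ≈ 38.92 hPa.
P_c = 1014 − 38.92 = 975.08 ≈ 975 hPa.

975 hPa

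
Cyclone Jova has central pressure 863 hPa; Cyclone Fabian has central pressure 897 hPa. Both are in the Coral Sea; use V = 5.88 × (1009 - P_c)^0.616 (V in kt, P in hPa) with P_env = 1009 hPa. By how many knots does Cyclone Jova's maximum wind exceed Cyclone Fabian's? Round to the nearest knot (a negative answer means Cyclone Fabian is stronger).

19 kt

Cyclone Jova: ΔP = 146; V ≈ 5.88 × 146^0.616 ≈ 126.65 kt.
Cyclone Fabian: ΔP = 112; V ≈ 5.88 × 112^0.616 ≈ 107.57 kt.
Difference ≈ 126.65 − 107.57 = 19.08 → 19 kt.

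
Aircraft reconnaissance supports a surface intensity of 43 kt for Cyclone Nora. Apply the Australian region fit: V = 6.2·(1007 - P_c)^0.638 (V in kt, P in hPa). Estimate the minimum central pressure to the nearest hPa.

986 hPa

ΔP = (V / 6.2)^(1/0.638) = (43/6.2)^1.567.
43/6.2 = 6.935; 6.935^1.567 ≈ 20.81 hPa.
P_c = 1007 − 20.81 = 986.19 ≈ 986 hPa.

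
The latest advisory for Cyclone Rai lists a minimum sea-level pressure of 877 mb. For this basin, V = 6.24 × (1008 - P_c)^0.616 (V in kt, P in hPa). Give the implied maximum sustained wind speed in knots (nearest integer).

126 kt

ΔP = 1008 − 877 = 131 mb.
131^0.616 ≈ 20.148.
V ≈ 6.24 × 20.148 ≈ 125.7 kt.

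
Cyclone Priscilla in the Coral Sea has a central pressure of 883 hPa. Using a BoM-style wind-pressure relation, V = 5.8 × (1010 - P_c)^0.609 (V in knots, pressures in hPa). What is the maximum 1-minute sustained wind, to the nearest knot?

ΔP = 1010 − 883 = 127 hPa.
127^0.609 ≈ 19.108.
V ≈ 5.8 × 19.108 ≈ 110.8 kt.

111 kt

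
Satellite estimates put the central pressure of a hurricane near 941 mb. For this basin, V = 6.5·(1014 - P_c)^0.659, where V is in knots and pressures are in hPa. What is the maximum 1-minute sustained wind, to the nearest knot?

ΔP = 1014 − 941 = 73 mb.
73^0.659 ≈ 16.902.
V ≈ 6.5 × 16.902 ≈ 109.9 kt.

110 kt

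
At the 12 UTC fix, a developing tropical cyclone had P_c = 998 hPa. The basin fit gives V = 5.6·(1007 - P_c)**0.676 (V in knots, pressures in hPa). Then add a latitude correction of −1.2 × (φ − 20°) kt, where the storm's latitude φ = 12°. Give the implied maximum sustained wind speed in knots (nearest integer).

34 kt

ΔP = 1007 − 998 = 9 hPa.
9^0.676 ≈ 4.416.
V ≈ 5.6 × 4.416 ≈ 24.7 kt.
Latitude correction: −1.2 × (12 − 20) = 9.6 kt.
Corrected V ≈ 34.3 kt → 34 kt.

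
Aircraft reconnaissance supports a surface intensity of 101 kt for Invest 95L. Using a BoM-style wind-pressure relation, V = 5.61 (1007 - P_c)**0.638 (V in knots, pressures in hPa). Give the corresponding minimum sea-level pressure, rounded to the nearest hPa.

ΔP = (V / 5.61)^(1/0.638) = (101/5.61)^1.567.
101/5.61 = 18.004; 18.004^1.567 ≈ 92.82 hPa.
P_c = 1007 − 92.82 = 914.18 ≈ 914 hPa.

914 hPa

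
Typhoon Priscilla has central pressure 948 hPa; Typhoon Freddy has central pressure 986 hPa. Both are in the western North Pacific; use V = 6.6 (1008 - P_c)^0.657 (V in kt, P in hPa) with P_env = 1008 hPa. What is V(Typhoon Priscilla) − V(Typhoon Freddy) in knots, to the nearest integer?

Typhoon Priscilla: ΔP = 60; V ≈ 6.6 × 60^0.657 ≈ 97.23 kt.
Typhoon Freddy: ΔP = 22; V ≈ 6.6 × 22^0.657 ≈ 50.29 kt.
Difference ≈ 97.23 − 50.29 = 46.94 → 47 kt.

47 kt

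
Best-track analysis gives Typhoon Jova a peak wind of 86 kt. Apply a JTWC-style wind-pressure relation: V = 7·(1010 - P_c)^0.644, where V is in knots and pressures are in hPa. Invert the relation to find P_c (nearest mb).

961 mb

ΔP = (V / 7)^(1/0.644) = (86/7)^1.553.
86/7 = 12.286; 12.286^1.553 ≈ 49.16 mb.
P_c = 1010 − 49.16 = 960.84 ≈ 961 mb.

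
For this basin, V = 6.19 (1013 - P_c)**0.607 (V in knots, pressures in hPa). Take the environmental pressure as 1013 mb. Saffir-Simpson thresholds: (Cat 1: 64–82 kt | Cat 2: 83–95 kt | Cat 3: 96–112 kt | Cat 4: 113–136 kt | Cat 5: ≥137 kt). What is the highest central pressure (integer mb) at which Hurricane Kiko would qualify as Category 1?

Category 1 begins at V = 64 kt.
Required ΔP = (64/6.19)^(1/0.607) = 10.339^1.647 ≈ 46.92 mb.
P_c ≤ 1013 − 46.92 = 966.08, so the highest integer P_c is 966 mb.

966 mb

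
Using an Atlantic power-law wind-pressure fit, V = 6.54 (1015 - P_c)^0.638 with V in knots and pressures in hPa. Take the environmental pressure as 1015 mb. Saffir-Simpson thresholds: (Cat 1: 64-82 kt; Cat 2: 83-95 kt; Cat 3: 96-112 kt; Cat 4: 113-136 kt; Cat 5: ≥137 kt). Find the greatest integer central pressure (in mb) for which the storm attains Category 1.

979 mb

Category 1 begins at V = 64 kt.
Required ΔP = (64/6.54)^(1/0.638) = 9.786^1.567 ≈ 35.70 mb.
P_c ≤ 1015 − 35.70 = 979.30, so the highest integer P_c is 979 mb.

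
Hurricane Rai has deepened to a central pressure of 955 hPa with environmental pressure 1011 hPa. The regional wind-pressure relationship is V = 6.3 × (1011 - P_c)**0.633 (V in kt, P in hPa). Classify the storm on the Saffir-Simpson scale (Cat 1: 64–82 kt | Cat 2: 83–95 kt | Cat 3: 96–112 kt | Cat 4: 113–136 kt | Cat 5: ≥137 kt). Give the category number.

ΔP = 1011 − 955 = 56 hPa.
V ≈ 6.3 × 56^0.633 = 6.3 × 12.78 ≈ 81 kt.
81 kt falls in the Category 1 band.

1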